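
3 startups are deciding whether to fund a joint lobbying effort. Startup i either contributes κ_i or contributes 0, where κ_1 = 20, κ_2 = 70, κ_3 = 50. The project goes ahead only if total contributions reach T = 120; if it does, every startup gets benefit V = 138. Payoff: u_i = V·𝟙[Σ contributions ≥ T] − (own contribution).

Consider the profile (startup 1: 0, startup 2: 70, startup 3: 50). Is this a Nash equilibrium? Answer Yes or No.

Yes

Total = 120 ≥ 120: provided.
Startup 1 (pledges 0, payoff 138): pledging 20 → total 140, payoff 118. No gain.
Startup 2 (pledges 70, payoff 68): dropping to 0 → total 50, payoff 0. No gain.
Startup 3 (pledges 50, payoff 88): dropping to 0 → total 70, payoff 0. No gain.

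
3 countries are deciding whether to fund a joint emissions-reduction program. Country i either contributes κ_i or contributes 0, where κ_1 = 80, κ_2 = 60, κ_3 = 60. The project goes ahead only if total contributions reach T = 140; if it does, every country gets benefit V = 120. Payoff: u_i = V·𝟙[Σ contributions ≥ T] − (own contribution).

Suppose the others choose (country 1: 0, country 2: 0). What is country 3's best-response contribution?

0

Others' total = 0. Even contributing 60 gives 60 < 140: no benefit either way.
Best response: 0.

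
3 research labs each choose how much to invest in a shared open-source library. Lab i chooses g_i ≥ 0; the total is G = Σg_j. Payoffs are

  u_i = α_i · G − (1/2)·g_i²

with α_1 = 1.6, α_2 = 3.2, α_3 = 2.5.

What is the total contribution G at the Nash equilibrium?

7.3

Lab i's FOC: ∂u_i/∂g_i = α_i − g_i = 0, so g_i* = α_i.
NE contributions = (1.6, 3.2, 2.5); G = 7.3.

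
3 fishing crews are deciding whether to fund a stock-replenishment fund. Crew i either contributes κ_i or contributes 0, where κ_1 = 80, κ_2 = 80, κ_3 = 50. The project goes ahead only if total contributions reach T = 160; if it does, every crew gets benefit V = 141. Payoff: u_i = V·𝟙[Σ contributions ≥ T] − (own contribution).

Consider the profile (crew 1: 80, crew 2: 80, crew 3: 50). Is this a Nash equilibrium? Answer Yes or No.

Total = 210 ≥ 160: provided.
Crew 1 (pledges 80, payoff 61): dropping to 0 → total 130, payoff 0. No gain.
Crew 2 (pledges 80, payoff 61): dropping to 0 → total 130, payoff 0. No gain.
Crew 3 (pledges 50, payoff 91): dropping to 0 → total 160, payoff 141. Profitable deviation.

No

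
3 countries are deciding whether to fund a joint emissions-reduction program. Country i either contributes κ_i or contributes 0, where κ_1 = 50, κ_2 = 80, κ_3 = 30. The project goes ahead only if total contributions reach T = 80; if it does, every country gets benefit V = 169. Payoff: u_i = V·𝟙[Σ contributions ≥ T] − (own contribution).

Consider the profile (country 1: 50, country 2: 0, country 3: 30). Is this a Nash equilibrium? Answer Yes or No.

Total = 80 ≥ 80: provided.
Country 1 (pledges 50, payoff 119): dropping to 0 → total 30, payoff 0. No gain.
Country 2 (pledges 0, payoff 169): pledging 80 → total 160, payoff 89. No gain.
Country 3 (pledges 30, payoff 139): dropping to 0 → total 50, payoff 0. No gain.

Yes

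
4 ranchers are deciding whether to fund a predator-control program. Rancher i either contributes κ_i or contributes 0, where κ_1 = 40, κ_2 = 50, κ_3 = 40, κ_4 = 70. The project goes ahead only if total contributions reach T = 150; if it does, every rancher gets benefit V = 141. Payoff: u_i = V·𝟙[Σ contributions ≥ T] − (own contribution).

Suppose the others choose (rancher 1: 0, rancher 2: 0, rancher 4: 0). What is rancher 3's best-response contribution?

Others' total = 0. Even contributing 40 gives 40 < 150: no benefit either way.
Best response: 0.

0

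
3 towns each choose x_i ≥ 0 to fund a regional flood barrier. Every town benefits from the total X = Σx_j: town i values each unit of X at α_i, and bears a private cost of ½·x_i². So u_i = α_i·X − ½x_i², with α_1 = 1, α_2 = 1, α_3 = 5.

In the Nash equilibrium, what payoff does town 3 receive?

Town i's FOC: ∂u_i/∂x_i = α_i − x_i = 0, so x_i* = α_i.
NE contributions = (1, 1, 5); X = 7.
u_3 = α_3·X − ½·(x_3)² = 5·7 − ½·5² = 22.5.

22.5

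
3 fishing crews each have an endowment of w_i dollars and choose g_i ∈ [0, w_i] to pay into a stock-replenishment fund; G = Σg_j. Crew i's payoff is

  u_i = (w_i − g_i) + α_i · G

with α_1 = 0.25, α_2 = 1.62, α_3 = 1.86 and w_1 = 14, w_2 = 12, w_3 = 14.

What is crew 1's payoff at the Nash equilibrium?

20.5

∂u_i/∂g_i = α_i − 1, so crew i contributes w_i if α_i > 1, else 0.
α_i > 1 for i ∈ {2, 3}; NE contributions (0, 12, 14), G = 26.
u_1 = (14 − 0) + 0.25·26 = 20.5.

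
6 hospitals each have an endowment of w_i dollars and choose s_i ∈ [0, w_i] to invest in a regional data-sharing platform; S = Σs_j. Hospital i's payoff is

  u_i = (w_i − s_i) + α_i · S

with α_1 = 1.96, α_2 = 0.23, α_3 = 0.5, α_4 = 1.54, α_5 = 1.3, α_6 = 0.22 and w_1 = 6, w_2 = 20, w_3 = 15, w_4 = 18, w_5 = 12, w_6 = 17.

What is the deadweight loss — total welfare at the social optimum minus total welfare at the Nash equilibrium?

∂u_i/∂s_i = α_i − 1, so hospital i contributes w_i if α_i > 1, else 0.
α_i > 1 for i ∈ {1, 4, 5}; NE contributions (6, 0, 0, 18, 12, 0), S = 36.
W^NE = Σw_i − S^NE + (Σα_i)·S^NE = 88 + 4.75·36 = 259.
Planner: ∂(Σu_j)/∂s_i = Σα_j − 1 = 4.75 > 0, so everyone contributes w_i; S^SO = 88, W^SO = 88 + 4.75·88 = 506.
Deadweight loss = 247.

247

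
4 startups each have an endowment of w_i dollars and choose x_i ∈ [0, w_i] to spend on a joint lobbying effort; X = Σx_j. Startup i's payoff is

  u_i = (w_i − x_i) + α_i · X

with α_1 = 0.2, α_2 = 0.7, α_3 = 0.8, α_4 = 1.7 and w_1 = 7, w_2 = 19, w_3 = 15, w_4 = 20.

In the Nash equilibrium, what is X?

∂u_i/∂x_i = α_i − 1, so startup i contributes w_i if α_i > 1, else 0.
α_i > 1 for i ∈ {4}; NE contributions (0, 0, 0, 20), X = 20.

20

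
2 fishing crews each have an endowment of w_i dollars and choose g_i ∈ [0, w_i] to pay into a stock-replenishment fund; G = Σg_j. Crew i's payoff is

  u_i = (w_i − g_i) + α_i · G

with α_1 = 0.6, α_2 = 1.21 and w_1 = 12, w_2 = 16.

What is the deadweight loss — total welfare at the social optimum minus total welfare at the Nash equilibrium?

9.72

∂u_i/∂g_i = α_i − 1, so crew i contributes w_i if α_i > 1, else 0.
α_i > 1 for i ∈ {2}; NE contributions (0, 16), G = 16.
W^NE = Σw_i − G^NE + (Σα_i)·G^NE = 28 + 0.81·16 = 40.96.
Planner: ∂(Σu_j)/∂g_i = Σα_j − 1 = 0.81 > 0, so everyone contributes w_i; G^SO = 28, W^SO = 28 + 0.81·28 = 50.68.
Deadweight loss = 9.72.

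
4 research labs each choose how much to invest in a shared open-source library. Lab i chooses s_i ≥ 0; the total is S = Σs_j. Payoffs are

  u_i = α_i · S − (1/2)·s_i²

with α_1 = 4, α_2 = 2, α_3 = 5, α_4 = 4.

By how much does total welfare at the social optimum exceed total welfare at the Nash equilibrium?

255.5

Lab i's FOC: ∂u_i/∂s_i = α_i − s_i = 0, so s_i* = α_i.
NE contributions = (4, 2, 5, 4); S = 15.
W^NE = (Σα)·S − ½Σα_i² = 15² − ½·61 = 194.5.
Planner sets s_i = Σα_j = 15 for every i, so S^SO = 4·15 = 60.
W^SO = (Σα)·S^SO − ½·4·(Σα)² = (4/2)·15² = 450.
Deadweight loss = W^SO − W^NE = 255.5.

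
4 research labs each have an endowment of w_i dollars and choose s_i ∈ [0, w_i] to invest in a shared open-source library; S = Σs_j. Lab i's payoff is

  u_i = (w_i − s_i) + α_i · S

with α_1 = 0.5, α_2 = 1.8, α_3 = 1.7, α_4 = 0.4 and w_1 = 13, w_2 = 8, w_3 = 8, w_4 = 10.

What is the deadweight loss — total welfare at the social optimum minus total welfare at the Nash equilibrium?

∂u_i/∂s_i = α_i − 1, so lab i contributes w_i if α_i > 1, else 0.
α_i > 1 for i ∈ {2, 3}; NE contributions (0, 8, 8, 0), S = 16.
W^NE = Σw_i − S^NE + (Σα_i)·S^NE = 39 + 3.4·16 = 93.4.
Planner: ∂(Σu_j)/∂s_i = Σα_j − 1 = 3.4 > 0, so everyone contributes w_i; S^SO = 39, W^SO = 39 + 3.4·39 = 171.6.
Deadweight loss = 78.2.

78.2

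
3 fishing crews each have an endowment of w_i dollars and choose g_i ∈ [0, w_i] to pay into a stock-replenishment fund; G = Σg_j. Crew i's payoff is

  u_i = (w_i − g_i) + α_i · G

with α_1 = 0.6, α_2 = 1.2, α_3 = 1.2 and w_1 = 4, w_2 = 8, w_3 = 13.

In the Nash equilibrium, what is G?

∂u_i/∂g_i = α_i − 1, so crew i contributes w_i if α_i > 1, else 0.
α_i > 1 for i ∈ {2, 3}; NE contributions (0, 8, 13), G = 21.

21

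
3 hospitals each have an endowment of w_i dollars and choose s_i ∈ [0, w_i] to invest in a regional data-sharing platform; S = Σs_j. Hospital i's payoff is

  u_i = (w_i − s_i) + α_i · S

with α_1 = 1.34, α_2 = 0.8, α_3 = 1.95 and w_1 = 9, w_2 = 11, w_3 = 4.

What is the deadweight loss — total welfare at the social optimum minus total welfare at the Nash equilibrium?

33.99

∂u_i/∂s_i = α_i − 1, so hospital i contributes w_i if α_i > 1, else 0.
α_i > 1 for i ∈ {1, 3}; NE contributions (9, 0, 4), S = 13.
W^NE = Σw_i − S^NE + (Σα_i)·S^NE = 24 + 3.09·13 = 64.17.
Planner: ∂(Σu_j)/∂s_i = Σα_j − 1 = 3.09 > 0, so everyone contributes w_i; S^SO = 24, W^SO = 24 + 3.09·24 = 98.16.
Deadweight loss = 33.99.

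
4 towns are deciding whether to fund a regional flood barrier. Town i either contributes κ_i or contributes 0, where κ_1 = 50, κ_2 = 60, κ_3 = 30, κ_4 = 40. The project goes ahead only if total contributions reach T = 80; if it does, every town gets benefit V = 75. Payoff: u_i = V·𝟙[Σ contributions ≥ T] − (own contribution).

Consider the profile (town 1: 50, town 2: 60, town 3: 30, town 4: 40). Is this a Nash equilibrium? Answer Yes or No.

Total = 180 ≥ 80: provided.
Town 1 (pledges 50, payoff 25): dropping to 0 → total 130, payoff 75. Profitable deviation.

No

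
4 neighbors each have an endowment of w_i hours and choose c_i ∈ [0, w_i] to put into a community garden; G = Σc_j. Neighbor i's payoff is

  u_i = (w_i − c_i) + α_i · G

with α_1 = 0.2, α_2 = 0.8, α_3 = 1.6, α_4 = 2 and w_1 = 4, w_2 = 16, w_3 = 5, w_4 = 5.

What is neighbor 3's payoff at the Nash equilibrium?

16

∂u_i/∂c_i = α_i − 1, so neighbor i contributes w_i if α_i > 1, else 0.
α_i > 1 for i ∈ {3, 4}; NE contributions (0, 0, 5, 5), G = 10.
u_3 = (5 − 5) + 1.6·10 = 16.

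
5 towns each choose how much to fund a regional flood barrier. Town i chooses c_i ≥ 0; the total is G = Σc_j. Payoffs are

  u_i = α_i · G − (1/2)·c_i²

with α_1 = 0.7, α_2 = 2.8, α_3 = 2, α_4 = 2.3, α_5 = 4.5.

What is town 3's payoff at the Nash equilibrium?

22.6

Town i's FOC: ∂u_i/∂c_i = α_i − c_i = 0, so c_i* = α_i.
NE contributions = (0.7, 2.8, 2, 2.3, 4.5); G = 12.3.
u_3 = α_3·G − ½·(c_3)² = 2·12.3 − ½·2² = 22.6.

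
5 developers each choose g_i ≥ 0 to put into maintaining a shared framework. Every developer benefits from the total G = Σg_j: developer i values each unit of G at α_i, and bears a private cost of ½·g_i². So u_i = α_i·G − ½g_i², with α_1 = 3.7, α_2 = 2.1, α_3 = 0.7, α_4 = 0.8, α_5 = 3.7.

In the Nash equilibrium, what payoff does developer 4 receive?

Developer i's FOC: ∂u_i/∂g_i = α_i − g_i = 0, so g_i* = α_i.
NE contributions = (3.7, 2.1, 0.7, 0.8, 3.7); G = 11.
u_4 = α_4·G − ½·(g_4)² = 0.8·11 − ½·0.8² = 8.48.

8.48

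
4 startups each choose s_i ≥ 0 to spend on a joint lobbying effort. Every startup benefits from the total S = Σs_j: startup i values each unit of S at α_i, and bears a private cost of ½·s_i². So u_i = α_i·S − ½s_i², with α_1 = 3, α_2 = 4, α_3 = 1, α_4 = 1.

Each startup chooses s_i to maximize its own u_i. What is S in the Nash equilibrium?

Startup i's FOC: ∂u_i/∂s_i = α_i − s_i = 0, so s_i* = α_i.
NE contributions = (3, 4, 1, 1); S = 9.

9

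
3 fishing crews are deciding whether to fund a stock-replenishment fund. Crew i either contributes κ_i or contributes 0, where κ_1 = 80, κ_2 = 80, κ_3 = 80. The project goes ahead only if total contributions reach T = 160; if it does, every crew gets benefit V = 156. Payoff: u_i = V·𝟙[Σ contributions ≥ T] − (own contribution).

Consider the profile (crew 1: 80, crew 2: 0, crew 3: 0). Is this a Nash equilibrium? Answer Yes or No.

Total = 80 < 160: not provided.
Crew 1 (pledges 80, payoff -80): dropping to 0 → total 0, payoff 0. Profitable deviation.

No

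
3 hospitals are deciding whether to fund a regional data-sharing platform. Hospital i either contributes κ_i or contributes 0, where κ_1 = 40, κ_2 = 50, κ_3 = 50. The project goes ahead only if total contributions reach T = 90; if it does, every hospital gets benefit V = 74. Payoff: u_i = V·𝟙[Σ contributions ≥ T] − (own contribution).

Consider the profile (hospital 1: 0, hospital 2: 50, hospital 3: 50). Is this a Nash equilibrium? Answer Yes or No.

Yes

Total = 100 ≥ 90: provided.
Hospital 1 (pledges 0, payoff 74): pledging 40 → total 140, payoff 34. No gain.
Hospital 2 (pledges 50, payoff 24): dropping to 0 → total 50, payoff 0. No gain.
Hospital 3 (pledges 50, payoff 24): dropping to 0 → total 50, payoff 0. No gain.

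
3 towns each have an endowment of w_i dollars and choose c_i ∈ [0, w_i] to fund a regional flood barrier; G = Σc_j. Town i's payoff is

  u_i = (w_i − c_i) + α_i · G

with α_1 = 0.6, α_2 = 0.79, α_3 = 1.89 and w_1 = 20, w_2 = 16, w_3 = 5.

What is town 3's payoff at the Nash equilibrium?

∂u_i/∂c_i = α_i − 1, so town i contributes w_i if α_i > 1, else 0.
α_i > 1 for i ∈ {3}; NE contributions (0, 0, 5), G = 5.
u_3 = (5 − 5) + 1.89·5 = 9.45.

9.45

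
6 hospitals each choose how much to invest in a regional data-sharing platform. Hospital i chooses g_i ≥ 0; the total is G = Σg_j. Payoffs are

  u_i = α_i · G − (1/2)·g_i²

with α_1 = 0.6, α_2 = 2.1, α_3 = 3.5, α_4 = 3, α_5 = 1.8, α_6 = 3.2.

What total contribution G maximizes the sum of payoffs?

Planner FOC: ∂(Σu_j)/∂g_i = (Σα_j) − g_i = 0, so g_i^SO = Σα_j = 14.2 for every i; G^SO = 85.2.

85.2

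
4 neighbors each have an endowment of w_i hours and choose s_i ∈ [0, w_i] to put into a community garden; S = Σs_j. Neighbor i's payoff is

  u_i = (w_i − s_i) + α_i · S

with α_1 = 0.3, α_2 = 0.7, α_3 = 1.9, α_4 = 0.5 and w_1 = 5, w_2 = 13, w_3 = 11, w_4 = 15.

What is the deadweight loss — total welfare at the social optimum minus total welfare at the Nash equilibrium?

∂u_i/∂s_i = α_i − 1, so neighbor i contributes w_i if α_i > 1, else 0.
α_i > 1 for i ∈ {3}; NE contributions (0, 0, 11, 0), S = 11.
W^NE = Σw_i − S^NE + (Σα_i)·S^NE = 44 + 2.4·11 = 70.4.
Planner: ∂(Σu_j)/∂s_i = Σα_j − 1 = 2.4 > 0, so everyone contributes w_i; S^SO = 44, W^SO = 44 + 2.4·44 = 149.6.
Deadweight loss = 79.2.

79.2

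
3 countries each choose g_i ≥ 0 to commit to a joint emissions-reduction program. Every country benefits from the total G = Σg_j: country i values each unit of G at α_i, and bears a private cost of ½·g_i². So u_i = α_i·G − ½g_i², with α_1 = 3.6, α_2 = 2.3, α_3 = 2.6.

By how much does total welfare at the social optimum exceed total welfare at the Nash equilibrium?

Country i's FOC: ∂u_i/∂g_i = α_i − g_i = 0, so g_i* = α_i.
NE contributions = (3.6, 2.3, 2.6); G = 8.5.
W^NE = (Σα)·G − ½Σα_i² = 8.5² − ½·25.01 = 59.745.
Planner sets g_i = Σα_j = 8.5 for every i, so G^SO = 3·8.5 = 25.5.
W^SO = (Σα)·G^SO − ½·3·(Σα)² = (3/2)·8.5² = 108.375.
Deadweight loss = W^SO − W^NE = 48.63.

48.63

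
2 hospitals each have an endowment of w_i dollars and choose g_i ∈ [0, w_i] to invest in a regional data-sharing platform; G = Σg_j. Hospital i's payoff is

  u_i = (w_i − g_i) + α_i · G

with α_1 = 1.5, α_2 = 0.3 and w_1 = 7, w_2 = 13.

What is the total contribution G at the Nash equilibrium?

∂u_i/∂g_i = α_i − 1, so hospital i contributes w_i if α_i > 1, else 0.
α_i > 1 for i ∈ {1}; NE contributions (7, 0), G = 7.

7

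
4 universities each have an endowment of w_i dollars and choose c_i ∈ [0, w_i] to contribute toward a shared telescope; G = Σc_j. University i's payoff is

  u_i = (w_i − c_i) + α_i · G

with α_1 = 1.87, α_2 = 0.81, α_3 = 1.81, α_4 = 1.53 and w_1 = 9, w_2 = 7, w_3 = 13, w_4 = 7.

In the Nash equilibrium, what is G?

∂u_i/∂c_i = α_i − 1, so university i contributes w_i if α_i > 1, else 0.
α_i > 1 for i ∈ {1, 3, 4}; NE contributions (9, 0, 13, 7), G = 29.

29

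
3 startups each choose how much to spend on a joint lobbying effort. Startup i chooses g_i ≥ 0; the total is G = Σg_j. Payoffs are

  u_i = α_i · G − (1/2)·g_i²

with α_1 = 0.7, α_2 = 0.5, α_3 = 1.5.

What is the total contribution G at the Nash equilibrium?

Startup i's FOC: ∂u_i/∂g_i = α_i − g_i = 0, so g_i* = α_i.
NE contributions = (0.7, 0.5, 1.5); G = 2.7.

2.7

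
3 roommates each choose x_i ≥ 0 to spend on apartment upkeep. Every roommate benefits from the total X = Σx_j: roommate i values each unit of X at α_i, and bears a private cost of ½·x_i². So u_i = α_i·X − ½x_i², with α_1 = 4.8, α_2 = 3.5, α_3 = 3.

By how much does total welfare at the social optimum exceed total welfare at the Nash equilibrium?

85.99

Roommate i's FOC: ∂u_i/∂x_i = α_i − x_i = 0, so x_i* = α_i.
NE contributions = (4.8, 3.5, 3); X = 11.3.
W^NE = (Σα)·X − ½Σα_i² = 11.3² − ½·44.29 = 105.545.
Planner sets x_i = Σα_j = 11.3 for every i, so X^SO = 3·11.3 = 33.9.
W^SO = (Σα)·X^SO − ½·3·(Σα)² = (3/2)·11.3² = 191.535.
Deadweight loss = W^SO − W^NE = 85.99.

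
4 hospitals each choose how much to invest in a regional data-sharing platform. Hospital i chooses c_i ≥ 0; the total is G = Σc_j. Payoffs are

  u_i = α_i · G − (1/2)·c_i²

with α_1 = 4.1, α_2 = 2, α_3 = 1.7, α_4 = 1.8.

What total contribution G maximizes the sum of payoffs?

38.4

Planner FOC: ∂(Σu_j)/∂c_i = (Σα_j) − c_i = 0, so c_i^SO = Σα_j = 9.6 for every i; G^SO = 38.4.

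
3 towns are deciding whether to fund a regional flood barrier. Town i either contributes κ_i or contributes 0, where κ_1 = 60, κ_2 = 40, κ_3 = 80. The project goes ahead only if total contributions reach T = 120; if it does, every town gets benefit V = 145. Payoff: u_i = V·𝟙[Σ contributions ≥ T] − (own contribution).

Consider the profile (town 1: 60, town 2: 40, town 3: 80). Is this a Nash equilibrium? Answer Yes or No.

No

Total = 180 ≥ 120: provided.
Town 1 (pledges 60, payoff 85): dropping to 0 → total 120, payoff 145. Profitable deviation.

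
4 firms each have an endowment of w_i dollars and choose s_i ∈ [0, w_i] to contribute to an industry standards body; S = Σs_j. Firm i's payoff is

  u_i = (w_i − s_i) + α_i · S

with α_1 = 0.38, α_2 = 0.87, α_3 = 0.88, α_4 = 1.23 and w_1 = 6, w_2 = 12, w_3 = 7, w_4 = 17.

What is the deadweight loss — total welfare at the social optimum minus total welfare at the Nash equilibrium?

59

∂u_i/∂s_i = α_i − 1, so firm i contributes w_i if α_i > 1, else 0.
α_i > 1 for i ∈ {4}; NE contributions (0, 0, 0, 17), S = 17.
W^NE = Σw_i − S^NE + (Σα_i)·S^NE = 42 + 2.36·17 = 82.12.
Planner: ∂(Σu_j)/∂s_i = Σα_j − 1 = 2.36 > 0, so everyone contributes w_i; S^SO = 42, W^SO = 42 + 2.36·42 = 141.12.
Deadweight loss = 59.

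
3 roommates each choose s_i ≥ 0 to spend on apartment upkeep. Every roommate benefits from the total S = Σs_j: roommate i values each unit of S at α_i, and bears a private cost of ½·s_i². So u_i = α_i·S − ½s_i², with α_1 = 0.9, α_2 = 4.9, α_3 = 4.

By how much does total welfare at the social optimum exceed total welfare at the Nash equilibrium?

Roommate i's FOC: ∂u_i/∂s_i = α_i − s_i = 0, so s_i* = α_i.
NE contributions = (0.9, 4.9, 4); S = 9.8.
W^NE = (Σα)·S − ½Σα_i² = 9.8² − ½·40.82 = 75.63.
Planner sets s_i = Σα_j = 9.8 for every i, so S^SO = 3·9.8 = 29.4.
W^SO = (Σα)·S^SO − ½·3·(Σα)² = (3/2)·9.8² = 144.06.
Deadweight loss = W^SO − W^NE = 68.43.

68.43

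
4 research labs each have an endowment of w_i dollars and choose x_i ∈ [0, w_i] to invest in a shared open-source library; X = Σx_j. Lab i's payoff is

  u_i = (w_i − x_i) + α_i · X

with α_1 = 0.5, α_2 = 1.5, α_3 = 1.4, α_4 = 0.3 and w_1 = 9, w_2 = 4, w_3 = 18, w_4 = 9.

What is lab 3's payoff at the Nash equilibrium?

∂u_i/∂x_i = α_i − 1, so lab i contributes w_i if α_i > 1, else 0.
α_i > 1 for i ∈ {2, 3}; NE contributions (0, 4, 18, 0), X = 22.
u_3 = (18 − 18) + 1.4·22 = 30.8.

30.8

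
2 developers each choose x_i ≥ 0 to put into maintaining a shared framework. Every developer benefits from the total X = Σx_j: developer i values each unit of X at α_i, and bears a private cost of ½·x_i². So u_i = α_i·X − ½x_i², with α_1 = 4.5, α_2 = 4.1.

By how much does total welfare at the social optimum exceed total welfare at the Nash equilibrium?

18.53

Developer i's FOC: ∂u_i/∂x_i = α_i − x_i = 0, so x_i* = α_i.
NE contributions = (4.5, 4.1); X = 8.6.
W^NE = (Σα)·X − ½Σα_i² = 8.6² − ½·37.06 = 55.43.
Planner sets x_i = Σα_j = 8.6 for every i, so X^SO = 2·8.6 = 17.2.
W^SO = (Σα)·X^SO − ½·2·(Σα)² = (2/2)·8.6² = 73.96.
Deadweight loss = W^SO − W^NE = 18.53.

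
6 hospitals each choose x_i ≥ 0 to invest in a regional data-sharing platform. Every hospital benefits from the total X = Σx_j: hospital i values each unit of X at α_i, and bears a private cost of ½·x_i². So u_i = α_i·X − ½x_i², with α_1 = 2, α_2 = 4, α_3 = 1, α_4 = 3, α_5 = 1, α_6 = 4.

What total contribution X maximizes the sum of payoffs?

90

Planner FOC: ∂(Σu_j)/∂x_i = (Σα_j) − x_i = 0, so x_i^SO = Σα_j = 15 for every i; X^SO = 90.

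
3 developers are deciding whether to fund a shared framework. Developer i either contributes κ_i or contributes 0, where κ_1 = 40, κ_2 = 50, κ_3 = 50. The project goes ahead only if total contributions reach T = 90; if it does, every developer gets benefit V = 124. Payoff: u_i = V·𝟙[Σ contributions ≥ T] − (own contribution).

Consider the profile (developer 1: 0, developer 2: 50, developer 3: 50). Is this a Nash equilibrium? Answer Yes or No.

Total = 100 ≥ 90: provided.
Developer 1 (pledges 0, payoff 124): pledging 40 → total 140, payoff 84. No gain.
Developer 2 (pledges 50, payoff 74): dropping to 0 → total 50, payoff 0. No gain.
Developer 3 (pledges 50, payoff 74): dropping to 0 → total 50, payoff 0. No gain.

Yes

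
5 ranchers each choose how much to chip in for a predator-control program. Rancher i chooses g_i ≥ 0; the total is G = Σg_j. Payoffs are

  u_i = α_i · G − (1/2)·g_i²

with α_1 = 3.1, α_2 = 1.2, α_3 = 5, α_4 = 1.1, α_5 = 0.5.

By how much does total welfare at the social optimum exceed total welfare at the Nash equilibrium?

Rancher i's FOC: ∂u_i/∂g_i = α_i − g_i = 0, so g_i* = α_i.
NE contributions = (3.1, 1.2, 5, 1.1, 0.5); G = 10.9.
W^NE = (Σα)·G − ½Σα_i² = 10.9² − ½·37.51 = 100.055.
Planner sets g_i = Σα_j = 10.9 for every i, so G^SO = 5·10.9 = 54.5.
W^SO = (Σα)·G^SO − ½·5·(Σα)² = (5/2)·10.9² = 297.025.
Deadweight loss = W^SO − W^NE = 196.97.

196.97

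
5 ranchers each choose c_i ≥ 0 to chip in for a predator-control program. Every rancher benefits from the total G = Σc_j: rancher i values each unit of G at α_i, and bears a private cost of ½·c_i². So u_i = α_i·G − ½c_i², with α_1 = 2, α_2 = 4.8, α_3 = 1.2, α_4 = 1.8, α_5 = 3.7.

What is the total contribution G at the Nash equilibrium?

Rancher i's FOC: ∂u_i/∂c_i = α_i − c_i = 0, so c_i* = α_i.
NE contributions = (2, 4.8, 1.2, 1.8, 3.7); G = 13.5.

13.5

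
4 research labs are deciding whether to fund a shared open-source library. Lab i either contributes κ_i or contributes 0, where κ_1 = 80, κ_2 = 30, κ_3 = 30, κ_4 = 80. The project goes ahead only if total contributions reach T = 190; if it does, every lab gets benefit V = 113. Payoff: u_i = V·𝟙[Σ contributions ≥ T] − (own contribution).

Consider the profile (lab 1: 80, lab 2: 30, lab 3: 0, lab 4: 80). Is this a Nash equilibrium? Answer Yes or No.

Yes

Total = 190 ≥ 190: provided.
Lab 1 (pledges 80, payoff 33): dropping to 0 → total 110, payoff 0. No gain.
Lab 2 (pledges 30, payoff 83): dropping to 0 → total 160, payoff 0. No gain.
Lab 3 (pledges 0, payoff 113): pledging 30 → total 220, payoff 83. No gain.
Lab 4 (pledges 80, payoff 33): dropping to 0 → total 110, payoff 0. No gain.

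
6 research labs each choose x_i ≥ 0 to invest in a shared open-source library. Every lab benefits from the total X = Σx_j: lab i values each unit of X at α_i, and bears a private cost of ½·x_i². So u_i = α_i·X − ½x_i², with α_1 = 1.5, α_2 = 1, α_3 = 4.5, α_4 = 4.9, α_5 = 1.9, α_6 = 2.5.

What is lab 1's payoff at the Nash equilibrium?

Lab i's FOC: ∂u_i/∂x_i = α_i − x_i = 0, so x_i* = α_i.
NE contributions = (1.5, 1, 4.5, 4.9, 1.9, 2.5); X = 16.3.
u_1 = α_1·X − ½·(x_1)² = 1.5·16.3 − ½·1.5² = 23.325.

23.325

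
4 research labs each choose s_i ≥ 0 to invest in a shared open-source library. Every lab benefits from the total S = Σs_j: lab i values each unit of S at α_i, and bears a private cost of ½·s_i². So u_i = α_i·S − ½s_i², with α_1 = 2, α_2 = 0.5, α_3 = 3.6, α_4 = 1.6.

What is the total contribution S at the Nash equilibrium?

Lab i's FOC: ∂u_i/∂s_i = α_i − s_i = 0, so s_i* = α_i.
NE contributions = (2, 0.5, 3.6, 1.6); S = 7.7.

7.7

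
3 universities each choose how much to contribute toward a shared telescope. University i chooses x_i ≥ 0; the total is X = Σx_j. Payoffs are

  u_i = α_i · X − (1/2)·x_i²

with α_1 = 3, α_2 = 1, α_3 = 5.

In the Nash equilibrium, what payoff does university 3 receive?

University i's FOC: ∂u_i/∂x_i = α_i − x_i = 0, so x_i* = α_i.
NE contributions = (3, 1, 5); X = 9.
u_3 = α_3·X − ½·(x_3)² = 5·9 − ½·5² = 32.5.

32.5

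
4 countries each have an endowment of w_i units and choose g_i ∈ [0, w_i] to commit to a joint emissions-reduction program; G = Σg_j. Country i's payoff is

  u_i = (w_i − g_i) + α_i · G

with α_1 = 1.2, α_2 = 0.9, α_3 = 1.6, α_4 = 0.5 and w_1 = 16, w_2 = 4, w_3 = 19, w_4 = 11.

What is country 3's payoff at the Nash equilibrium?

∂u_i/∂g_i = α_i − 1, so country i contributes w_i if α_i > 1, else 0.
α_i > 1 for i ∈ {1, 3}; NE contributions (16, 0, 19, 0), G = 35.
u_3 = (19 − 19) + 1.6·35 = 56.

56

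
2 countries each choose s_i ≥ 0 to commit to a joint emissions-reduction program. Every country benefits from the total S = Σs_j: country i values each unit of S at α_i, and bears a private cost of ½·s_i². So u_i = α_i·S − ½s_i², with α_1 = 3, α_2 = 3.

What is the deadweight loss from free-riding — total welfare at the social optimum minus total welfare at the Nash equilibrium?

9

Country i's FOC: ∂u_i/∂s_i = α_i − s_i = 0, so s_i* = α_i.
NE contributions = (3, 3); S = 6.
W^NE = (Σα)·S − ½Σα_i² = 6² − ½·18 = 27.
Planner sets s_i = Σα_j = 6 for every i, so S^SO = 2·6 = 12.
W^SO = (Σα)·S^SO − ½·2·(Σα)² = (2/2)·6² = 36.
Deadweight loss = W^SO − W^NE = 9.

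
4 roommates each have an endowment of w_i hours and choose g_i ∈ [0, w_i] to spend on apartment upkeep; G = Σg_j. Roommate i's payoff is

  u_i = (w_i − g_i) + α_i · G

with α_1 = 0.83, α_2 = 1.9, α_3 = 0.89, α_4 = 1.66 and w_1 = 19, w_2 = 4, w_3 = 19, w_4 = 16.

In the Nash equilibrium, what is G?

20

∂u_i/∂g_i = α_i − 1, so roommate i contributes w_i if α_i > 1, else 0.
α_i > 1 for i ∈ {2, 4}; NE contributions (0, 4, 0, 16), G = 20.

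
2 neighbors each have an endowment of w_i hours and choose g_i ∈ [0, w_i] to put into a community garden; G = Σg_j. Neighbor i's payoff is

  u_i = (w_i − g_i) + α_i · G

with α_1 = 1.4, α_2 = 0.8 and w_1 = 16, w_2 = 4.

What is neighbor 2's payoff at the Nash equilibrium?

∂u_i/∂g_i = α_i − 1, so neighbor i contributes w_i if α_i > 1, else 0.
α_i > 1 for i ∈ {1}; NE contributions (16, 0), G = 16.
u_2 = (4 − 0) + 0.8·16 = 16.8.

16.8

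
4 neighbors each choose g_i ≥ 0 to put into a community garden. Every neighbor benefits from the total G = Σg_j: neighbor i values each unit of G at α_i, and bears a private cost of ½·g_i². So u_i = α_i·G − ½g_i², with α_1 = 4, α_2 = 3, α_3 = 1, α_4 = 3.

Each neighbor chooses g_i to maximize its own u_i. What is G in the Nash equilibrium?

11

Neighbor i's FOC: ∂u_i/∂g_i = α_i − g_i = 0, so g_i* = α_i.
NE contributions = (4, 3, 1, 3); G = 11.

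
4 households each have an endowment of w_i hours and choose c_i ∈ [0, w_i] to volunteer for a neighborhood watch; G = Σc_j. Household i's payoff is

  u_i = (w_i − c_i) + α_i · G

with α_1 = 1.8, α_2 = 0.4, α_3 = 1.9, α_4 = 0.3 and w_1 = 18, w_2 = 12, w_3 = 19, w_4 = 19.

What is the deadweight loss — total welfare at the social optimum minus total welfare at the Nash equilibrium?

105.4

∂u_i/∂c_i = α_i − 1, so household i contributes w_i if α_i > 1, else 0.
α_i > 1 for i ∈ {1, 3}; NE contributions (18, 0, 19, 0), G = 37.
W^NE = Σw_i − G^NE + (Σα_i)·G^NE = 68 + 3.4·37 = 193.8.
Planner: ∂(Σu_j)/∂c_i = Σα_j − 1 = 3.4 > 0, so everyone contributes w_i; G^SO = 68, W^SO = 68 + 3.4·68 = 299.2.
Deadweight loss = 105.4.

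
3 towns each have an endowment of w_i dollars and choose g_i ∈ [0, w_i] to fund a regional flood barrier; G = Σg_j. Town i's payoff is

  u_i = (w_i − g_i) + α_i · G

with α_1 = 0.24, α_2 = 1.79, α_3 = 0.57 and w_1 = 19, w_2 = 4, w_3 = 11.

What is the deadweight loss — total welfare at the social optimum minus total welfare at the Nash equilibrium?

∂u_i/∂g_i = α_i − 1, so town i contributes w_i if α_i > 1, else 0.
α_i > 1 for i ∈ {2}; NE contributions (0, 4, 0), G = 4.
W^NE = Σw_i − G^NE + (Σα_i)·G^NE = 34 + 1.6·4 = 40.4.
Planner: ∂(Σu_j)/∂g_i = Σα_j − 1 = 1.6 > 0, so everyone contributes w_i; G^SO = 34, W^SO = 34 + 1.6·34 = 88.4.
Deadweight loss = 48.

48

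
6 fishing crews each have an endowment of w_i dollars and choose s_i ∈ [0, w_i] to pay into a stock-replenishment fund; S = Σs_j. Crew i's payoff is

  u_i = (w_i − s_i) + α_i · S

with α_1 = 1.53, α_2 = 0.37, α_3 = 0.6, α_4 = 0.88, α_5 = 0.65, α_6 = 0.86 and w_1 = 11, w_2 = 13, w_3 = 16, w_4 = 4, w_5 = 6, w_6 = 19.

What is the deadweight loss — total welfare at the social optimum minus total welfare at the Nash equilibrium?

∂u_i/∂s_i = α_i − 1, so crew i contributes w_i if α_i > 1, else 0.
α_i > 1 for i ∈ {1}; NE contributions (11, 0, 0, 0, 0, 0), S = 11.
W^NE = Σw_i − S^NE + (Σα_i)·S^NE = 69 + 3.89·11 = 111.79.
Planner: ∂(Σu_j)/∂s_i = Σα_j − 1 = 3.89 > 0, so everyone contributes w_i; S^SO = 69, W^SO = 69 + 3.89·69 = 337.41.
Deadweight loss = 225.62.

225.62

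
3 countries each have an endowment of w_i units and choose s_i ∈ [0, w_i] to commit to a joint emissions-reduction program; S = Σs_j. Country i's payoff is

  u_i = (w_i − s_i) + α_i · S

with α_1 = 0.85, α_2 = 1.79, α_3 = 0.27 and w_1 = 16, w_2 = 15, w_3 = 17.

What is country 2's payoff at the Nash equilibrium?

∂u_i/∂s_i = α_i − 1, so country i contributes w_i if α_i > 1, else 0.
α_i > 1 for i ∈ {2}; NE contributions (0, 15, 0), S = 15.
u_2 = (15 − 15) + 1.79·15 = 26.85.

26.85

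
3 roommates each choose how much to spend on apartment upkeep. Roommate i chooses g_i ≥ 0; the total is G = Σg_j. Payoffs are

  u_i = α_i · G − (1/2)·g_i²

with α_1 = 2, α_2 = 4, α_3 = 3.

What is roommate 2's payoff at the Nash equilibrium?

28

Roommate i's FOC: ∂u_i/∂g_i = α_i − g_i = 0, so g_i* = α_i.
NE contributions = (2, 4, 3); G = 9.
u_2 = α_2·G − ½·(g_2)² = 4·9 − ½·4² = 28.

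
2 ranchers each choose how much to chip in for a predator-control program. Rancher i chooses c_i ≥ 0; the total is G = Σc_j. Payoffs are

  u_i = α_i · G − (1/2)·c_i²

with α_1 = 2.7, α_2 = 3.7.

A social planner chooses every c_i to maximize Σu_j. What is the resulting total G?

Planner FOC: ∂(Σu_j)/∂c_i = (Σα_j) − c_i = 0, so c_i^SO = Σα_j = 6.4 for every i; G^SO = 12.8.

12.8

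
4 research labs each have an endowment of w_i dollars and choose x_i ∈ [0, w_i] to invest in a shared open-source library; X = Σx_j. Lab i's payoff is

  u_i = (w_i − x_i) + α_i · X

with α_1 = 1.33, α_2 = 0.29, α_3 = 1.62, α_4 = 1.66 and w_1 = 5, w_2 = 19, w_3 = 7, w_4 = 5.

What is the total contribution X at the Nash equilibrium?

∂u_i/∂x_i = α_i − 1, so lab i contributes w_i if α_i > 1, else 0.
α_i > 1 for i ∈ {1, 3, 4}; NE contributions (5, 0, 7, 5), X = 17.

17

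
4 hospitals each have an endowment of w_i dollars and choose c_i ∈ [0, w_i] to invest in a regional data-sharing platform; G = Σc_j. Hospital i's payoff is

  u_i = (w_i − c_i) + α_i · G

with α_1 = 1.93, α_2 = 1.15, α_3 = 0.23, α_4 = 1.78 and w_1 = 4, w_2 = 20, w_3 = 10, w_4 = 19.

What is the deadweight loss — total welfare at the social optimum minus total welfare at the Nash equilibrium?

40.9

∂u_i/∂c_i = α_i − 1, so hospital i contributes w_i if α_i > 1, else 0.
α_i > 1 for i ∈ {1, 2, 4}; NE contributions (4, 20, 0, 19), G = 43.
W^NE = Σw_i − G^NE + (Σα_i)·G^NE = 53 + 4.09·43 = 228.87.
Planner: ∂(Σu_j)/∂c_i = Σα_j − 1 = 4.09 > 0, so everyone contributes w_i; G^SO = 53, W^SO = 53 + 4.09·53 = 269.77.
Deadweight loss = 40.9.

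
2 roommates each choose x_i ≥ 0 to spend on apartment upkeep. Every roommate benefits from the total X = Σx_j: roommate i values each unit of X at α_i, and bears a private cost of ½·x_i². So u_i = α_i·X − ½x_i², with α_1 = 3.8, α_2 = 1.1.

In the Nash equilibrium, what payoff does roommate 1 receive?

11.4

Roommate i's FOC: ∂u_i/∂x_i = α_i − x_i = 0, so x_i* = α_i.
NE contributions = (3.8, 1.1); X = 4.9.
u_1 = α_1·X − ½·(x_1)² = 3.8·4.9 − ½·3.8² = 11.4.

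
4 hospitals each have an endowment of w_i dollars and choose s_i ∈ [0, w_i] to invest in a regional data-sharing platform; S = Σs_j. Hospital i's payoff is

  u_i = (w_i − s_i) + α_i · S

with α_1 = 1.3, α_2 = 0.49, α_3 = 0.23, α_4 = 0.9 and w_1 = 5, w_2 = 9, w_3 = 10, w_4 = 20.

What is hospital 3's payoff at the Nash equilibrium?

11.15

∂u_i/∂s_i = α_i − 1, so hospital i contributes w_i if α_i > 1, else 0.
α_i > 1 for i ∈ {1}; NE contributions (5, 0, 0, 0), S = 5.
u_3 = (10 − 0) + 0.23·5 = 11.15.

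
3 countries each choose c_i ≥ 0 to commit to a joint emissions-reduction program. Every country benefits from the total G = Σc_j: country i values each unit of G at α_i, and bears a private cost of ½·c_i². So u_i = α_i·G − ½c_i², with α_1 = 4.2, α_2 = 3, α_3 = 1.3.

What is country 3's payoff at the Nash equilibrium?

Country i's FOC: ∂u_i/∂c_i = α_i − c_i = 0, so c_i* = α_i.
NE contributions = (4.2, 3, 1.3); G = 8.5.
u_3 = α_3·G − ½·(c_3)² = 1.3·8.5 − ½·1.3² = 10.205.

10.205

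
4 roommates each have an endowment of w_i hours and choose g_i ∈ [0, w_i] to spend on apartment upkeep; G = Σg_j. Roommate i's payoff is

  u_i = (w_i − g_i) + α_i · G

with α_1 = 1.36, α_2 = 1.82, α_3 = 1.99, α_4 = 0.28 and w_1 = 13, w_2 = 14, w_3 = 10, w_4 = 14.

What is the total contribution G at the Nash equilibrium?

∂u_i/∂g_i = α_i − 1, so roommate i contributes w_i if α_i > 1, else 0.
α_i > 1 for i ∈ {1, 2, 3}; NE contributions (13, 14, 10, 0), G = 37.

37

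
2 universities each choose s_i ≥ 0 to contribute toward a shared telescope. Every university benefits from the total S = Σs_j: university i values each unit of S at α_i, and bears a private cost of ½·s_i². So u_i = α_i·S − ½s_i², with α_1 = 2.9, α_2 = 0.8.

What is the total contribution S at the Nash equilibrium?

3.7

University i's FOC: ∂u_i/∂s_i = α_i − s_i = 0, so s_i* = α_i.
NE contributions = (2.9, 0.8); S = 3.7.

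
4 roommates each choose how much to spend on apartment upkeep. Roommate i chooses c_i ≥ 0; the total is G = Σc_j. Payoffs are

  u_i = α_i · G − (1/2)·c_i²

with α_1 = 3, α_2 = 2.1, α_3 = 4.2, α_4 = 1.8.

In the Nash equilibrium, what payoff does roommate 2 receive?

Roommate i's FOC: ∂u_i/∂c_i = α_i − c_i = 0, so c_i* = α_i.
NE contributions = (3, 2.1, 4.2, 1.8); G = 11.1.
u_2 = α_2·G − ½·(c_2)² = 2.1·11.1 − ½·2.1² = 21.105.

21.105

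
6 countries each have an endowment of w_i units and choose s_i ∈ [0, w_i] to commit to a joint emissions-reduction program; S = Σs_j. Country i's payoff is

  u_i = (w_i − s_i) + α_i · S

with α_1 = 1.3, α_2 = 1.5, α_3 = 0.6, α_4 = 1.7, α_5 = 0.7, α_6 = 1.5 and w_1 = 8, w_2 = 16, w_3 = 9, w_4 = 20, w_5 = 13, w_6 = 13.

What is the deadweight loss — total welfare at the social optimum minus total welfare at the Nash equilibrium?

∂u_i/∂s_i = α_i − 1, so country i contributes w_i if α_i > 1, else 0.
α_i > 1 for i ∈ {1, 2, 4, 6}; NE contributions (8, 16, 0, 20, 0, 13), S = 57.
W^NE = Σw_i − S^NE + (Σα_i)·S^NE = 79 + 6.3·57 = 438.1.
Planner: ∂(Σu_j)/∂s_i = Σα_j − 1 = 6.3 > 0, so everyone contributes w_i; S^SO = 79, W^SO = 79 + 6.3·79 = 576.7.
Deadweight loss = 138.6.

138.6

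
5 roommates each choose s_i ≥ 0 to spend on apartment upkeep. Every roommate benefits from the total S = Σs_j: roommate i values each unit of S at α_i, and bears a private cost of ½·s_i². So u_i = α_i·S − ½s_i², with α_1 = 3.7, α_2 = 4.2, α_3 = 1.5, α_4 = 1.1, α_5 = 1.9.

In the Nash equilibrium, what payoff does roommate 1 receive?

Roommate i's FOC: ∂u_i/∂s_i = α_i − s_i = 0, so s_i* = α_i.
NE contributions = (3.7, 4.2, 1.5, 1.1, 1.9); S = 12.4.
u_1 = α_1·S − ½·(s_1)² = 3.7·12.4 − ½·3.7² = 39.035.

39.035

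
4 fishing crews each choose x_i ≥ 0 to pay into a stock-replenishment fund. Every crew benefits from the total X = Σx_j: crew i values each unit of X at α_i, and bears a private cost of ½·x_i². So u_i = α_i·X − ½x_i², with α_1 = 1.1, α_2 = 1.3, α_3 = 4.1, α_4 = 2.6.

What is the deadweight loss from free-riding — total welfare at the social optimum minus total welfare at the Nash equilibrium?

Crew i's FOC: ∂u_i/∂x_i = α_i − x_i = 0, so x_i* = α_i.
NE contributions = (1.1, 1.3, 4.1, 2.6); X = 9.1.
W^NE = (Σα)·X − ½Σα_i² = 9.1² − ½·26.47 = 69.575.
Planner sets x_i = Σα_j = 9.1 for every i, so X^SO = 4·9.1 = 36.4.
W^SO = (Σα)·X^SO − ½·4·(Σα)² = (4/2)·9.1² = 165.62.
Deadweight loss = W^SO − W^NE = 96.045.

96.045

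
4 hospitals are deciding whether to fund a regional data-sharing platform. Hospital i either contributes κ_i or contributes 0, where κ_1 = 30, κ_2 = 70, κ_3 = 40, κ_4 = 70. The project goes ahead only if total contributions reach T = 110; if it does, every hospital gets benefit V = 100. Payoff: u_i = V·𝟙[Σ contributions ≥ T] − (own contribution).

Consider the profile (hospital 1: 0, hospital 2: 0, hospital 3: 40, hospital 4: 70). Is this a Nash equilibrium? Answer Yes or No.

Yes

Total = 110 ≥ 110: provided.
Hospital 1 (pledges 0, payoff 100): pledging 30 → total 140, payoff 70. No gain.
Hospital 2 (pledges 0, payoff 100): pledging 70 → total 180, payoff 30. No gain.
Hospital 3 (pledges 40, payoff 60): dropping to 0 → total 70, payoff 0. No gain.
Hospital 4 (pledges 70, payoff 30): dropping to 0 → total 40, payoff 0. No gain.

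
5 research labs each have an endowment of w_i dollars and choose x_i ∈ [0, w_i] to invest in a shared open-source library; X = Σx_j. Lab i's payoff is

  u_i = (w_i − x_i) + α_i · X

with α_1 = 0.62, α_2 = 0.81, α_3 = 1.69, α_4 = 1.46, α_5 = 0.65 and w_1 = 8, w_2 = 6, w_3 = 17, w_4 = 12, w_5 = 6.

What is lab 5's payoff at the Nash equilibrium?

24.85

∂u_i/∂x_i = α_i − 1, so lab i contributes w_i if α_i > 1, else 0.
α_i > 1 for i ∈ {3, 4}; NE contributions (0, 0, 17, 12, 0), X = 29.
u_5 = (6 − 0) + 0.65·29 = 24.85.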